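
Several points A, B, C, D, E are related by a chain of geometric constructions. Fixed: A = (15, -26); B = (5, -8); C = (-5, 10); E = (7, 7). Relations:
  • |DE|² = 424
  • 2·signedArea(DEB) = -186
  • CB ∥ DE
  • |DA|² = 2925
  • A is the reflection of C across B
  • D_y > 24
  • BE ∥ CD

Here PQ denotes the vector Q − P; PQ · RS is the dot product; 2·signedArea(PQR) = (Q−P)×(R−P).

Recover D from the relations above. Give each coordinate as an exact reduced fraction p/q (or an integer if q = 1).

1. D_x = -3  [CB ∥ DE ∩ BE ∥ CD]
2. D_y = 25  [CB ∥ DE ∩ BE ∥ CD]
   → D = (-3, 25)

D = (-3, 25)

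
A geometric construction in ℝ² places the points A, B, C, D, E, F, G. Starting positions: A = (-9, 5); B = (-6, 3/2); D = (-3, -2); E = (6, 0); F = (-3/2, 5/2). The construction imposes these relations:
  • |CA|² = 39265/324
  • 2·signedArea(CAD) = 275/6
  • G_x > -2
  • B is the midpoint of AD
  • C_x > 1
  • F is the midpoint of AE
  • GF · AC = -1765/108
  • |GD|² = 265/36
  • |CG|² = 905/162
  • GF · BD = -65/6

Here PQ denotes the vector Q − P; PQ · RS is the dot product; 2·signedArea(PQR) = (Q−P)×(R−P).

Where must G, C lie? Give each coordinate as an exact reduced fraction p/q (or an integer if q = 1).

1. G_x = -1  [line -3·x + 7/2·y + -29/12 = 0 ∩ |GD|² = 265/36]
2. G_y = -1/6  [line -3·x + 7/2·y + -29/12 = 0 ∩ |GD|² = 265/36]
   → G = (-1, -1/6)
3. C_x = 7/6  [2·signedArea(CAD) = 275/6 ∩ GF · AC = -1765/108]
4. C_y = 7/9  [2·signedArea(CAD) = 275/6 ∩ GF · AC = -1765/108]
   → C = (7/6, 7/9)

C = (7/6, 7/9)
G = (-1, -1/6)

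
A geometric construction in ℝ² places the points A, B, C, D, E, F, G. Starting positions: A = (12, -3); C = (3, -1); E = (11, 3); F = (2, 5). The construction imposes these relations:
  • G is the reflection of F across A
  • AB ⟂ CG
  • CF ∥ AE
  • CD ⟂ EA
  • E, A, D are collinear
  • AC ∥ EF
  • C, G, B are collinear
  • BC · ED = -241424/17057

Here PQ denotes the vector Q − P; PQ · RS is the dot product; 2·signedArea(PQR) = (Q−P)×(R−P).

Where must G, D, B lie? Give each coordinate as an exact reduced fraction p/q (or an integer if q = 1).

B = (5012/461, -2371/461)
D = (423/37, 15/37)
G = (22, -11)

1. G_x = 22  [G is the reflection of F across A]
2. G_y = -11  [G is the reflection of F across A]
   → G = (22, -11)
3. D_x = 423/37  [E, A, D are collinear ∩ CD ⟂ EA]
4. D_y = 15/37  [E, A, D are collinear ∩ CD ⟂ EA]
   → D = (423/37, 15/37)
5. B_x = 5012/461  [C, G, B are collinear ∩ AB ⟂ CG]
6. B_y = -2371/461  [C, G, B are collinear ∩ AB ⟂ CG]
   → B = (5012/461, -2371/461)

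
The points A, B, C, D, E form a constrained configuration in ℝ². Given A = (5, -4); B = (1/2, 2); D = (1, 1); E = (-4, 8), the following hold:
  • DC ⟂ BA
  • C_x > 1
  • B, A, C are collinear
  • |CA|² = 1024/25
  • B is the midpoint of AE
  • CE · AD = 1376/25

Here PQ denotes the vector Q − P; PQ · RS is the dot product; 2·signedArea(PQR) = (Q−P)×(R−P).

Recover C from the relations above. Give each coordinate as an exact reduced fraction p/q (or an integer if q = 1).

C = (29/25, 28/25)

1. C_x = 29/25  [B, A, C are collinear ∩ DC ⟂ BA]
2. C_y = 28/25  [B, A, C are collinear ∩ DC ⟂ BA]
   → C = (29/25, 28/25)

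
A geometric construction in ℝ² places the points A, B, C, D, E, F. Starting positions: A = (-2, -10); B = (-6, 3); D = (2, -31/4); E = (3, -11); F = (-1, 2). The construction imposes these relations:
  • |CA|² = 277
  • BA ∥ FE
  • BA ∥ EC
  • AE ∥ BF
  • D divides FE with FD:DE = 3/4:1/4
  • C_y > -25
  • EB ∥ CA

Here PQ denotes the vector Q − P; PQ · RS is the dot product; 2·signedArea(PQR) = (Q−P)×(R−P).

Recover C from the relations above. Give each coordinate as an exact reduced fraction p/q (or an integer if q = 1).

C = (7, -24)

1. C_x = 7  [EB ∥ CA ∩ BA ∥ EC]
2. C_y = -24  [EB ∥ CA ∩ BA ∥ EC]
   → C = (7, -24)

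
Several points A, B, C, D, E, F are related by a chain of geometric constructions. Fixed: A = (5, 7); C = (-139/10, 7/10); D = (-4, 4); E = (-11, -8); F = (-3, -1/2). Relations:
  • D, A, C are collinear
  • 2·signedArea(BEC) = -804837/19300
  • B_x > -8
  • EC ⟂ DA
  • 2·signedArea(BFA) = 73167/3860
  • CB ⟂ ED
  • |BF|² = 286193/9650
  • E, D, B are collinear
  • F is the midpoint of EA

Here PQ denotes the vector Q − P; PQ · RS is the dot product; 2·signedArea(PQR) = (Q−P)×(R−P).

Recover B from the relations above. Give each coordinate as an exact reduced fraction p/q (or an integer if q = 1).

B = (-15343/1930, -2674/965)

1. B_x = -15343/1930  [E, D, B are collinear ∩ CB ⟂ ED]
2. B_y = -2674/965  [E, D, B are collinear ∩ CB ⟂ ED]
   → B = (-15343/1930, -2674/965)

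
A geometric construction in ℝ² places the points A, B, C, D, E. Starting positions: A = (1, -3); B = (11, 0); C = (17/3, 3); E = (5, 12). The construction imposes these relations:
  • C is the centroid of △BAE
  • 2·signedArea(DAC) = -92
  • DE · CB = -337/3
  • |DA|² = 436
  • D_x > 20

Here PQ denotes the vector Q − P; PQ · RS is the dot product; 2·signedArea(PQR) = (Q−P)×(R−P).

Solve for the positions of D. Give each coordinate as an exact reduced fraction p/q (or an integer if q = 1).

1. D_x = 21  [DE · CB = -337/3 ∩ 2·signedArea(DAC) = -92]
2. D_y = 3  [DE · CB = -337/3 ∩ 2·signedArea(DAC) = -92]
   → D = (21, 3)

D = (21, 3)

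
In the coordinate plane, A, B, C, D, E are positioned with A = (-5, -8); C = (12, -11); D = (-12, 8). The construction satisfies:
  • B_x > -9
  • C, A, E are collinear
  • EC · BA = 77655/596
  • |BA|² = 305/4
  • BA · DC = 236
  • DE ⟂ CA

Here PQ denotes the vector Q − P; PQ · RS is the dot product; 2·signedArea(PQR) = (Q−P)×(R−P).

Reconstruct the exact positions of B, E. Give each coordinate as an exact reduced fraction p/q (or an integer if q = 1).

1. B_x = -17/2  [line -24·x + 19·y + -204 = 0 ∩ |BA|² = 305/4]
2. B_y = 0  [line -24·x + 19·y + -204 = 0 ∩ |BA|² = 305/4]
   → B = (-17/2, 0)
3. E_x = -4329/298  [C, A, E are collinear ∩ DE ⟂ CA]
4. E_y = -1883/298  [C, A, E are collinear ∩ DE ⟂ CA]
   → E = (-4329/298, -1883/298)

B = (-17/2, 0)
E = (-4329/298, -1883/298)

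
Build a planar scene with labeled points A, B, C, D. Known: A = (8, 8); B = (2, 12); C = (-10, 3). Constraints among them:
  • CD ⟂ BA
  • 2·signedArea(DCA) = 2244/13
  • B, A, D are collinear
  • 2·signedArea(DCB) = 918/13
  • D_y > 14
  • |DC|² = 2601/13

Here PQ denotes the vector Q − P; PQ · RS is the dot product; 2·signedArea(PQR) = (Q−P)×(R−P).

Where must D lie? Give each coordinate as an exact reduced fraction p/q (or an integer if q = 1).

D = (-28/13, 192/13)

1. D_x = -28/13  [B, A, D are collinear ∩ CD ⟂ BA]
2. D_y = 192/13  [B, A, D are collinear ∩ CD ⟂ BA]
   → D = (-28/13, 192/13)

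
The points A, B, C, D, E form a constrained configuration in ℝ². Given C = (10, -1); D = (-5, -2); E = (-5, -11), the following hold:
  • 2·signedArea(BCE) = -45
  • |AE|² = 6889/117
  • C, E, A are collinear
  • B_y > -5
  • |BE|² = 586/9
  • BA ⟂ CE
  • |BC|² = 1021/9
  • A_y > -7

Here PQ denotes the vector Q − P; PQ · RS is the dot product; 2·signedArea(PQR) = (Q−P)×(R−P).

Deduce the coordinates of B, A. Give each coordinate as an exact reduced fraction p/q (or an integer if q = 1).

1. B_x = 0  [line 10·x + -15·y + -70 = 0 ∩ |BE|² = 586/9]
2. B_y = -14/3  [line 10·x + -15·y + -70 = 0 ∩ |BE|² = 586/9]
   → B = (0, -14/3)
3. A_x = 18/13  [C, E, A are collinear ∩ BA ⟂ CE]
4. A_y = -263/39  [C, E, A are collinear ∩ BA ⟂ CE]
   → A = (18/13, -263/39)

A = (18/13, -263/39)
B = (0, -14/3)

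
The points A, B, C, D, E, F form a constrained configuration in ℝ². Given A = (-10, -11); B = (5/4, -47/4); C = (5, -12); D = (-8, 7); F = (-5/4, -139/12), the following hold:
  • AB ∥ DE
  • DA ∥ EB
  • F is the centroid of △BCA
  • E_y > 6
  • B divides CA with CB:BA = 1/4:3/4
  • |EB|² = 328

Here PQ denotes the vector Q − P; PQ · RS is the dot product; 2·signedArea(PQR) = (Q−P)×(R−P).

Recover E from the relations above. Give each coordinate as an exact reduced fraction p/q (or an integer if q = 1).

1. E_x = 13/4  [DA ∥ EB ∩ AB ∥ DE]
2. E_y = 25/4  [DA ∥ EB ∩ AB ∥ DE]
   → E = (13/4, 25/4)

E = (13/4, 25/4)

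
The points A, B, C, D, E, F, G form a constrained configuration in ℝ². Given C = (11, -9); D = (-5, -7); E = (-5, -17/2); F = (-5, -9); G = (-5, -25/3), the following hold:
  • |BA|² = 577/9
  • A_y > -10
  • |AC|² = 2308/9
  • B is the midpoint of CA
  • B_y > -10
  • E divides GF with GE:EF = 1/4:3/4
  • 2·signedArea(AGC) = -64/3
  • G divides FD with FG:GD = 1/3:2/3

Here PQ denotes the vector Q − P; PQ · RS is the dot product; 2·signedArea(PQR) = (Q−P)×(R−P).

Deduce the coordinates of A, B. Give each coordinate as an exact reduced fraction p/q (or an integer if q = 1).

1. A_x = -5  [line 2/3·x + 16·y + 158 = 0 ∩ |AC|² = 2308/9]
2. A_y = -29/3  [line 2/3·x + 16·y + 158 = 0 ∩ |AC|² = 2308/9]
   → A = (-5, -29/3)
3. B_x = 3  [B is the midpoint of CA]
4. B_y = -28/3  [B is the midpoint of CA]
   → B = (3, -28/3)

A = (-5, -29/3)
B = (3, -28/3)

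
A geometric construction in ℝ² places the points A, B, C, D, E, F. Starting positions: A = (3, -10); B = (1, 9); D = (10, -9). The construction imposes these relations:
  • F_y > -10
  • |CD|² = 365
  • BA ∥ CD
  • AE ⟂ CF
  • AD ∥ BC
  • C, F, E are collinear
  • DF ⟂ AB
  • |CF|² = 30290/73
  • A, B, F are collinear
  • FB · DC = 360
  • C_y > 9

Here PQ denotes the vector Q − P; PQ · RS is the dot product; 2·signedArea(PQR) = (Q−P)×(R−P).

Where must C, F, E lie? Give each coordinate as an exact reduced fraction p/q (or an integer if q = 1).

C = (8, 10)
E = (1287795/442234, -4412431/442234)
F = (217/73, -711/73)

1. C_x = 8  [BA ∥ CD ∩ AD ∥ BC]
2. C_y = 10  [BA ∥ CD ∩ AD ∥ BC]
   → C = (8, 10)
3. F_x = 217/73  [A, B, F are collinear ∩ DF ⟂ AB]
4. F_y = -711/73  [A, B, F are collinear ∩ DF ⟂ AB]
   → F = (217/73, -711/73)
5. E_x = 1287795/442234  [C, F, E are collinear ∩ AE ⟂ CF]
6. E_y = -4412431/442234  [C, F, E are collinear ∩ AE ⟂ CF]
   → E = (1287795/442234, -4412431/442234)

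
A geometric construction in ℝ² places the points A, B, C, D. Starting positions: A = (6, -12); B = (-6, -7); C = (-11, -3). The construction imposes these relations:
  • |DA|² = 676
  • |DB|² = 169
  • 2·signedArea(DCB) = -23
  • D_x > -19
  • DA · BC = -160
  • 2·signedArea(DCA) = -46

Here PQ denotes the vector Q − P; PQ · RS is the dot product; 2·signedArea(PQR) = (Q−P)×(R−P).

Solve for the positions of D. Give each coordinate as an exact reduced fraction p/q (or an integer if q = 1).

1. D_x = -18  [2·signedArea(DCB) = -23 ∩ 2·signedArea(DCA) = -46]
2. D_y = -2  [2·signedArea(DCB) = -23 ∩ 2·signedArea(DCA) = -46]
   → D = (-18, -2)

D = (-18, -2)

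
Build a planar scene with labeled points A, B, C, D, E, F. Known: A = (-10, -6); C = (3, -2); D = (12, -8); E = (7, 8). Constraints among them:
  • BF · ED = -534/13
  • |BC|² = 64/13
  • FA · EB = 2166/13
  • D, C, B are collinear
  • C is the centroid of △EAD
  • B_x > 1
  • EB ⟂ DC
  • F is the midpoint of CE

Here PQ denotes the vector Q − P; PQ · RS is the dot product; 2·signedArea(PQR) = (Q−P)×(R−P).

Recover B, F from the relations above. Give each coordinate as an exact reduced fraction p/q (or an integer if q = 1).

1. B_x = 15/13  [D, C, B are collinear ∩ EB ⟂ DC]
2. B_y = -10/13  [D, C, B are collinear ∩ EB ⟂ DC]
   → B = (15/13, -10/13)
3. F_x = 5  [F is the midpoint of CE]
4. F_y = 3  [F is the midpoint of CE]
   → F = (5, 3)

B = (15/13, -10/13)
F = (5, 3)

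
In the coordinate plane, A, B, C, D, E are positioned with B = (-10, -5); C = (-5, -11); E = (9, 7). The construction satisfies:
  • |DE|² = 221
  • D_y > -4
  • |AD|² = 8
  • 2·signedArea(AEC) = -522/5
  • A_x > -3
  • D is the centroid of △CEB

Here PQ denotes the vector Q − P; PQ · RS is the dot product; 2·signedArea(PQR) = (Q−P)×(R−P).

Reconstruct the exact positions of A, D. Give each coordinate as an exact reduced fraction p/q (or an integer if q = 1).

A = (-12/5, -1/5)
D = (-2, -3)

1. D_x = -2  [D is the centroid of △CEB]
2. D_y = -3  [D is the centroid of △CEB]
   → D = (-2, -3)
3. A_x = -12/5  [line 18·x + -14·y + 202/5 = 0 ∩ |AD|² = 8]
4. A_y = -1/5  [line 18·x + -14·y + 202/5 = 0 ∩ |AD|² = 8]
   → A = (-12/5, -1/5)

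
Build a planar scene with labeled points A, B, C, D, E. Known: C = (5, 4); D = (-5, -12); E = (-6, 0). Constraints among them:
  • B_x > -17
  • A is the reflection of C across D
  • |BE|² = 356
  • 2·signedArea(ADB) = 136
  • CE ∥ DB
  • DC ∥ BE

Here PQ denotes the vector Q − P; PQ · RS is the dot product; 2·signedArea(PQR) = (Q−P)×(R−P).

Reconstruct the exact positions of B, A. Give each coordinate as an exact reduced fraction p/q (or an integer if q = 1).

1. B_x = -16  [DC ∥ BE ∩ CE ∥ DB]
2. B_y = -16  [DC ∥ BE ∩ CE ∥ DB]
   → B = (-16, -16)
3. A_x = -15  [A is the reflection of C across D]
4. A_y = -28  [A is the reflection of C across D]
   → A = (-15, -28)

A = (-15, -28)
B = (-16, -16)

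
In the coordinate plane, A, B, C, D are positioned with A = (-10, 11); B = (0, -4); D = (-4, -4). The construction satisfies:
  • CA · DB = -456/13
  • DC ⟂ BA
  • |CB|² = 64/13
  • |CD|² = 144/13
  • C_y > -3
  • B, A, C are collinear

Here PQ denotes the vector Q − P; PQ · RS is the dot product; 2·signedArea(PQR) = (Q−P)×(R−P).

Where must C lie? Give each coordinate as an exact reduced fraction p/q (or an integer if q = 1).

1. C_x = -16/13  [B, A, C are collinear ∩ DC ⟂ BA]
2. C_y = -28/13  [B, A, C are collinear ∩ DC ⟂ BA]
   → C = (-16/13, -28/13)

C = (-16/13, -28/13)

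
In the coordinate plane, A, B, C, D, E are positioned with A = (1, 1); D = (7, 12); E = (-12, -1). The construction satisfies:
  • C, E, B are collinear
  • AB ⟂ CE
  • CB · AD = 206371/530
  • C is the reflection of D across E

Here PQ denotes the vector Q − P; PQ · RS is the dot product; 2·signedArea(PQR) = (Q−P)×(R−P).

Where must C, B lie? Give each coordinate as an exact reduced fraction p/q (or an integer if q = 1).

B = (-1173/530, 3019/530)
C = (-31, -14)

1. C_x = -31  [C is the reflection of D across E]
2. C_y = -14  [C is the reflection of D across E]
   → C = (-31, -14)
3. B_x = -1173/530  [C, E, B are collinear ∩ AB ⟂ CE]
4. B_y = 3019/530  [C, E, B are collinear ∩ AB ⟂ CE]
   → B = (-1173/530, 3019/530)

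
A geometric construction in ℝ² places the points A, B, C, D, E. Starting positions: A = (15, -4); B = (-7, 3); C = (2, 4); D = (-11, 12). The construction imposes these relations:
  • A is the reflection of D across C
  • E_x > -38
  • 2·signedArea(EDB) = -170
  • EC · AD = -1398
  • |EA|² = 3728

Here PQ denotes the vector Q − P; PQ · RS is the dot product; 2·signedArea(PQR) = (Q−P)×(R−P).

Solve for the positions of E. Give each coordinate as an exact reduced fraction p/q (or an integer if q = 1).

E = (-37, 28)

1. E_x = -37  [2·signedArea(EDB) = -170 ∩ EC · AD = -1398]
2. E_y = 28  [2·signedArea(EDB) = -170 ∩ EC · AD = -1398]
   → E = (-37, 28)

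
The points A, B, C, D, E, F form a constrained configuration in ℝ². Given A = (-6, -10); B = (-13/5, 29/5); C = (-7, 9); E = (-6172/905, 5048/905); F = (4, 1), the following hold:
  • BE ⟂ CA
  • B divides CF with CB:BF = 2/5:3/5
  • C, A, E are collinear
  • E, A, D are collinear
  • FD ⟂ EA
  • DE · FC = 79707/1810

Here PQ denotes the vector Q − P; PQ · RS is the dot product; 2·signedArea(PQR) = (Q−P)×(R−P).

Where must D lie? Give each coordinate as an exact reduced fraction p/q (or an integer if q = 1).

1. D_x = -2371/362  [E, A, D are collinear ∩ FD ⟂ EA]
2. D_y = 161/362  [E, A, D are collinear ∩ FD ⟂ EA]
   → D = (-2371/362, 161/362)

D = (-2371/362, 161/362)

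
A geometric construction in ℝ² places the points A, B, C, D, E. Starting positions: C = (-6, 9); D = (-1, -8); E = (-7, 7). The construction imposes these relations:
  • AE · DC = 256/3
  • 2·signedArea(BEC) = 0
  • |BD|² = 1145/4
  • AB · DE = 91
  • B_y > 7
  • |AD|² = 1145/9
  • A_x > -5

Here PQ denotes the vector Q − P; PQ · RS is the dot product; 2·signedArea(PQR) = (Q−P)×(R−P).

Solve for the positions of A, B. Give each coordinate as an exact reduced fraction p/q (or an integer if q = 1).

1. B_x = -13/2  [line -2·x + 1·y + -21 = 0 ∩ |BD|² = 1145/4]
2. B_y = 8  [line -2·x + 1·y + -21 = 0 ∩ |BD|² = 1145/4]
   → B = (-13/2, 8)
3. A_x = -14/3  [AB · DE = 91 ∩ AE · DC = 256/3]
4. A_y = 8/3  [AB · DE = 91 ∩ AE · DC = 256/3]
   → A = (-14/3, 8/3)

A = (-14/3, 8/3)
B = (-13/2, 8)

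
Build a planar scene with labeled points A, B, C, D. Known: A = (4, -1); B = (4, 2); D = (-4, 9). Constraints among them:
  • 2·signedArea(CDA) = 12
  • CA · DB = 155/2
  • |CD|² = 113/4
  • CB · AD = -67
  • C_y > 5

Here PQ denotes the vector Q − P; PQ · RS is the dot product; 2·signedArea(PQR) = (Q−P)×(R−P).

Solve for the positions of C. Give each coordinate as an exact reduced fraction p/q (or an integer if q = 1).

C = (0, 11/2)

1. C_x = 0  [CA · DB = 155/2 ∩ 2·signedArea(CDA) = 12]
2. C_y = 11/2  [CA · DB = 155/2 ∩ 2·signedArea(CDA) = 12]
   → C = (0, 11/2)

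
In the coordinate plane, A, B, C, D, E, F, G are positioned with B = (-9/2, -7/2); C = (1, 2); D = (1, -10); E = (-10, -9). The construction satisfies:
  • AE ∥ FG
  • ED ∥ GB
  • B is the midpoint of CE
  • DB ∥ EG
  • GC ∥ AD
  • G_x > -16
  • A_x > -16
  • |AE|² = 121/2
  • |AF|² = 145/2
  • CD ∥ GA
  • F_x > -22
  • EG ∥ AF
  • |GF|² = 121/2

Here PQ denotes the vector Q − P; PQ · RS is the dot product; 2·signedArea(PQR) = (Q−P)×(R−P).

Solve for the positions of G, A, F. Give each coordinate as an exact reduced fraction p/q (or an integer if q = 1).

A = (-31/2, -29/2)
F = (-21, -8)
G = (-31/2, -5/2)

1. G_x = -31/2  [ED ∥ GB ∩ DB ∥ EG]
2. G_y = -5/2  [ED ∥ GB ∩ DB ∥ EG]
   → G = (-31/2, -5/2)
3. A_x = -31/2  [GC ∥ AD ∩ CD ∥ GA]
4. A_y = -29/2  [GC ∥ AD ∩ CD ∥ GA]
   → A = (-31/2, -29/2)
5. F_x = -21  [AE ∥ FG ∩ EG ∥ AF]
6. F_y = -8  [AE ∥ FG ∩ EG ∥ AF]
   → F = (-21, -8)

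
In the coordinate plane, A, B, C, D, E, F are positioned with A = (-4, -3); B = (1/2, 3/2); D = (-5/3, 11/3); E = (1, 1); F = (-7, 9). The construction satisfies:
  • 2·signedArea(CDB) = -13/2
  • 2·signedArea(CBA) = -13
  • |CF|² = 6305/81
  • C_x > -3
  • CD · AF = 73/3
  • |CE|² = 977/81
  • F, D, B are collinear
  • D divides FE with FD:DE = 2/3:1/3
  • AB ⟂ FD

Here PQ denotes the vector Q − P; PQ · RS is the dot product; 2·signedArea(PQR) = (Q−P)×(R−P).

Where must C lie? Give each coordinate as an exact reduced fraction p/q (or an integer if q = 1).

1. C_x = -22/9  [2·signedArea(CDB) = -13/2 ∩ 2·signedArea(CBA) = -13]
2. C_y = 13/9  [2·signedArea(CDB) = -13/2 ∩ 2·signedArea(CBA) = -13]
   → C = (-22/9, 13/9)

C = (-22/9, 13/9)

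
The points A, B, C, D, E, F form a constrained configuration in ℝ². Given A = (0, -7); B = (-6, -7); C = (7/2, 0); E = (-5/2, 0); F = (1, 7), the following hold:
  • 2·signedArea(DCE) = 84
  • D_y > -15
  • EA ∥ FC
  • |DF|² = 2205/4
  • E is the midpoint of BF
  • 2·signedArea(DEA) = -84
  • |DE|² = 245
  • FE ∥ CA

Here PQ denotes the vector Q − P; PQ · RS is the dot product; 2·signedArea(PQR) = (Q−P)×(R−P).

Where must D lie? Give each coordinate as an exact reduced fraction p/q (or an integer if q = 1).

1. D_x = -19/2  [2·signedArea(DCE) = 84 ∩ 2·signedArea(DEA) = -84]
2. D_y = -14  [2·signedArea(DCE) = 84 ∩ 2·signedArea(DEA) = -84]
   → D = (-19/2, -14)

D = (-19/2, -14)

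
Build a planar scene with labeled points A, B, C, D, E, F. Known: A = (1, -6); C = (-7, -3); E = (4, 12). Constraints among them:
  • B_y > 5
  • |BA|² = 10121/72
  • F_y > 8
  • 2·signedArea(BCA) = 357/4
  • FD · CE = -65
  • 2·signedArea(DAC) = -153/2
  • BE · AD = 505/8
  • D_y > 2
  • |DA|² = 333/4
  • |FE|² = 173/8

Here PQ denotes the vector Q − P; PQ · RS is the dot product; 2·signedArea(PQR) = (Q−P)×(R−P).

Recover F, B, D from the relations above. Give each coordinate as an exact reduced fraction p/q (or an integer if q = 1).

1. B_x = -7/12  [line 3·x + 8·y + -177/4 = 0 ∩ |BA|² = 10121/72]
2. B_y = 23/4  [line 3·x + 8·y + -177/4 = 0 ∩ |BA|² = 10121/72]
   → B = (-7/12, 23/4)
3. D_x = 5/2  [BE · AD = 505/8 ∩ 2·signedArea(DAC) = -153/2]
4. D_y = 3  [BE · AD = 505/8 ∩ 2·signedArea(DAC) = -153/2]
   → D = (5/2, 3)
5. F_x = 5/4  [line -11·x + -15·y + 275/2 = 0 ∩ |FE|² = 173/8]
6. F_y = 33/4  [line -11·x + -15·y + 275/2 = 0 ∩ |FE|² = 173/8]
   → F = (5/4, 33/4)

B = (-7/12, 23/4)
D = (5/2, 3)
F = (5/4, 33/4)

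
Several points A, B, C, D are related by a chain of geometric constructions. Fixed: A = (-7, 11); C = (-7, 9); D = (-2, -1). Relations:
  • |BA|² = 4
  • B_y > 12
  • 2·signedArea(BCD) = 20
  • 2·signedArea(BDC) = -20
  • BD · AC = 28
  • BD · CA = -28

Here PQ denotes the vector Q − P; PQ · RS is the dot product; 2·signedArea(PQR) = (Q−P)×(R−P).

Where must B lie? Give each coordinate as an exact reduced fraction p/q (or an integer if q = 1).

1. B_x = -7  [2·signedArea(BCD) = 20 ∩ BD · CA = -28]
2. B_y = 13  [2·signedArea(BCD) = 20 ∩ BD · CA = -28]
   → B = (-7, 13)

B = (-7, 13)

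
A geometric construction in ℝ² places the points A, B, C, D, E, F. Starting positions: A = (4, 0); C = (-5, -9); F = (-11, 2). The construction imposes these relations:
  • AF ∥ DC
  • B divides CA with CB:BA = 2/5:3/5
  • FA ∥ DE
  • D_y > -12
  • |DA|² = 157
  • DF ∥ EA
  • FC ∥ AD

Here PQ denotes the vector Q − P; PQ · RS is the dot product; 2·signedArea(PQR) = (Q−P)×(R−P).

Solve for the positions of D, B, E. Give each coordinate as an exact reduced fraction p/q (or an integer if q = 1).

1. D_x = 10  [AF ∥ DC ∩ FC ∥ AD]
2. D_y = -11  [AF ∥ DC ∩ FC ∥ AD]
   → D = (10, -11)
3. B_x = -7/5  [B divides CA with CB:BA = 2/5:3/5]
4. B_y = -27/5  [B divides CA with CB:BA = 2/5:3/5]
   → B = (-7/5, -27/5)
5. E_x = 25  [DF ∥ EA ∩ FA ∥ DE]
6. E_y = -13  [DF ∥ EA ∩ FA ∥ DE]
   → E = (25, -13)

B = (-7/5, -27/5)
D = (10, -11)
E = (25, -13)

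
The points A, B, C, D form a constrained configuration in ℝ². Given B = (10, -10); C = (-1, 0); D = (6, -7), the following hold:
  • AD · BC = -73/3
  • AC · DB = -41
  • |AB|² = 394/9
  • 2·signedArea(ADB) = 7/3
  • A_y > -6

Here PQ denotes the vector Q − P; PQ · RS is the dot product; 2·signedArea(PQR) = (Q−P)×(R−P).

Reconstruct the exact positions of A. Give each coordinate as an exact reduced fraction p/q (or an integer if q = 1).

A = (5, -17/3)

1. A_x = 5  [2·signedArea(ADB) = 7/3 ∩ AD · BC = -73/3]
2. A_y = -17/3  [2·signedArea(ADB) = 7/3 ∩ AD · BC = -73/3]
   → A = (5, -17/3)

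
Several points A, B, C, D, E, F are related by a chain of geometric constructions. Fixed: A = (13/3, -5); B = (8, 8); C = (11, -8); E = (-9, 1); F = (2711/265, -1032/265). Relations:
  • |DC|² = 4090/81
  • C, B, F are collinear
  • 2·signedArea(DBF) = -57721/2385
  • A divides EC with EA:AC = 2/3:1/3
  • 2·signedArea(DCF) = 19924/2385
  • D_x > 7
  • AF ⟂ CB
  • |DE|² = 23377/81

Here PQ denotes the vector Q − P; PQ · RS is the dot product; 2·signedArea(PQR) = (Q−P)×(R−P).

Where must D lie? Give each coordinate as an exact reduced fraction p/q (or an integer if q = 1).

D = (70/9, -5/3)

1. D_x = 70/9  [line 3152/265·x + 591/265·y + -42355/477 = 0 ∩ |DE|² = 23377/81]
2. D_y = -5/3  [line 3152/265·x + 591/265·y + -42355/477 = 0 ∩ |DE|² = 23377/81]
   → D = (70/9, -5/3)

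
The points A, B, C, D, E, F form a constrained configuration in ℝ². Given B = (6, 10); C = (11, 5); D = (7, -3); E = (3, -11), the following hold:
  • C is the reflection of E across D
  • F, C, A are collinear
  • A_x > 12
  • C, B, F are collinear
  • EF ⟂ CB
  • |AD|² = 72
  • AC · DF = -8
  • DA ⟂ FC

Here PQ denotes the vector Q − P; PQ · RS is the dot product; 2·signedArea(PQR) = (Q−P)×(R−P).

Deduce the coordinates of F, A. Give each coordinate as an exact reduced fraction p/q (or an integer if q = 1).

A = (13, 3)
F = (15, 1)

1. F_x = 15  [C, B, F are collinear ∩ EF ⟂ CB]
2. F_y = 1  [C, B, F are collinear ∩ EF ⟂ CB]
   → F = (15, 1)
3. A_x = 13  [F, C, A are collinear ∩ DA ⟂ FC]
4. A_y = 3  [F, C, A are collinear ∩ DA ⟂ FC]
   → A = (13, 3)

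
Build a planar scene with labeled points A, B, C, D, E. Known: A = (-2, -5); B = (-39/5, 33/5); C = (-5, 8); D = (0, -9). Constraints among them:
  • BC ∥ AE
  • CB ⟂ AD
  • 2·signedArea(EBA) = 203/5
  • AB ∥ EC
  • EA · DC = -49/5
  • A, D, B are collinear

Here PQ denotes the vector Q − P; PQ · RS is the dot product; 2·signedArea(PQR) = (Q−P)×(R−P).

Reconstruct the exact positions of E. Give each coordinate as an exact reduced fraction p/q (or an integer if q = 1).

1. E_x = 4/5  [AB ∥ EC ∩ BC ∥ AE]
2. E_y = -18/5  [AB ∥ EC ∩ BC ∥ AE]
   → E = (4/5, -18/5)

E = (4/5, -18/5)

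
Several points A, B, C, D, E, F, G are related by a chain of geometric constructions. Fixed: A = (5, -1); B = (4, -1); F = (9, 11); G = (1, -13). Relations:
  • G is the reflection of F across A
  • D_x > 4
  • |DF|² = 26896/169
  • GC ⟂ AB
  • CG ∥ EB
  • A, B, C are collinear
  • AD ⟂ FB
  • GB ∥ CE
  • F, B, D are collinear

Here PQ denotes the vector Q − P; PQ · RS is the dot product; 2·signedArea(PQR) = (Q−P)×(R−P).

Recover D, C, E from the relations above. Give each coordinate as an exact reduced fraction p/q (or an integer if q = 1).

C = (1, -1)
D = (701/169, -109/169)
E = (4, 11)

1. D_x = 701/169  [F, B, D are collinear ∩ AD ⟂ FB]
2. D_y = -109/169  [F, B, D are collinear ∩ AD ⟂ FB]
   → D = (701/169, -109/169)
3. C_x = 1  [A, B, C are collinear ∩ GC ⟂ AB]
4. C_y = -1  [A, B, C are collinear ∩ GC ⟂ AB]
   → C = (1, -1)
5. E_x = 4  [CG ∥ EB ∩ GB ∥ CE]
6. E_y = 11  [CG ∥ EB ∩ GB ∥ CE]
   → E = (4, 11)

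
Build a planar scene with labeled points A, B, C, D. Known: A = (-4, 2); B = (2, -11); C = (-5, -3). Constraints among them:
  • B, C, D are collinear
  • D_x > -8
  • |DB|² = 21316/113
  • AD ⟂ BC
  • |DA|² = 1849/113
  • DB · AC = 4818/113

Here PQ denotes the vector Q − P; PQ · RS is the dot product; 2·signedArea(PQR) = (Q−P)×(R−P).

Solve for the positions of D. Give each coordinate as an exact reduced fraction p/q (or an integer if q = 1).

D = (-796/113, -75/113)

1. D_x = -796/113  [B, C, D are collinear ∩ AD ⟂ BC]
2. D_y = -75/113  [B, C, D are collinear ∩ AD ⟂ BC]
   → D = (-796/113, -75/113)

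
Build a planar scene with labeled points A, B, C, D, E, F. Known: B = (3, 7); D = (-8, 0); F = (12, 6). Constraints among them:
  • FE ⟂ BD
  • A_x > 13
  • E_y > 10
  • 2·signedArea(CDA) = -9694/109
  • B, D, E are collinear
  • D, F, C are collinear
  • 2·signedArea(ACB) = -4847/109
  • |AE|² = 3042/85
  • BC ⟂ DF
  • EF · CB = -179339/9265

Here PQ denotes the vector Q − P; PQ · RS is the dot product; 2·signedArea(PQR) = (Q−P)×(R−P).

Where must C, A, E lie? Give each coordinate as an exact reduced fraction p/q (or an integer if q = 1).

1. C_x = 438/109  [D, F, C are collinear ∩ BC ⟂ DF]
2. C_y = 393/109  [D, F, C are collinear ∩ BC ⟂ DF]
   → C = (438/109, 393/109)
3. A_x = 14  [2·signedArea(ACB) = -4847/109 ∩ 2·signedArea(CDA) = -9694/109]
4. A_y = 14  [2·signedArea(ACB) = -4847/109 ∩ 2·signedArea(CDA) = -9694/109]
   → A = (14, 14)
5. E_x = 761/85  [B, D, E are collinear ∩ FE ⟂ BD]
6. E_y = 917/85  [B, D, E are collinear ∩ FE ⟂ BD]
   → E = (761/85, 917/85)

A = (14, 14)
C = (438/109, 393/109)
E = (761/85, 917/85)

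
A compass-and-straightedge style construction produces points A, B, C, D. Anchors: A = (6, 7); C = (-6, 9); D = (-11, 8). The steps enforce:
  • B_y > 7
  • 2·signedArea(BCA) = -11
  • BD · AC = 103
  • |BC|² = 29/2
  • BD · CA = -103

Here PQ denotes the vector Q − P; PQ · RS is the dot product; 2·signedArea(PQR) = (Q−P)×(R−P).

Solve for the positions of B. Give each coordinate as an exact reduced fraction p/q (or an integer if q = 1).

B = (-5/2, 15/2)

1. B_x = -5/2  [2·signedArea(BCA) = -11 ∩ BD · CA = -103]
2. B_y = 15/2  [2·signedArea(BCA) = -11 ∩ BD · CA = -103]
   → B = (-5/2, 15/2)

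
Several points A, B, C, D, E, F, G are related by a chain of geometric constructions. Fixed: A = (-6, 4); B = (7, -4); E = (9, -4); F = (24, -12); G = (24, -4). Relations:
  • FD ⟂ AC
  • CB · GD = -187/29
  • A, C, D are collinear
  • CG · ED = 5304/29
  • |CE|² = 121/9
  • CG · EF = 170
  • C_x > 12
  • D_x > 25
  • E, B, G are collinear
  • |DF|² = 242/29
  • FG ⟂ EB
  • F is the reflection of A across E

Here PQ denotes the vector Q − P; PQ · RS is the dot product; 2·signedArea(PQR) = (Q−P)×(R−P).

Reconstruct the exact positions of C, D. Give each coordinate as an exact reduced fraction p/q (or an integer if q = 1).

C = (38/3, -4)
D = (729/29, -271/29)

1. C_x = 38/3  [line -15·x + 8·y + 222 = 0 ∩ |CE|² = 121/9]
2. C_y = -4  [line -15·x + 8·y + 222 = 0 ∩ |CE|² = 121/9]
   → C = (38/3, -4)
3. D_x = 729/29  [CG · ED = 5304/29 ∩ A, C, D are collinear]
4. D_y = -271/29  [CG · ED = 5304/29 ∩ A, C, D are collinear]
   → D = (729/29, -271/29)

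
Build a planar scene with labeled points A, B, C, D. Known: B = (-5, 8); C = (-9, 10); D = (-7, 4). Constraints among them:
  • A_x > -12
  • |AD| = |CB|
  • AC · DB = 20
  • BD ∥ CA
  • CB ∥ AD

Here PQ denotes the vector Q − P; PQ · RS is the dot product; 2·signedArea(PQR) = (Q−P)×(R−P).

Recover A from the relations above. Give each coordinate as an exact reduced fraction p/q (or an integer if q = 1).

A = (-11, 6)

1. A_x = -11  [CB ∥ AD ∩ BD ∥ CA]
2. A_y = 6  [CB ∥ AD ∩ BD ∥ CA]
   → A = (-11, 6)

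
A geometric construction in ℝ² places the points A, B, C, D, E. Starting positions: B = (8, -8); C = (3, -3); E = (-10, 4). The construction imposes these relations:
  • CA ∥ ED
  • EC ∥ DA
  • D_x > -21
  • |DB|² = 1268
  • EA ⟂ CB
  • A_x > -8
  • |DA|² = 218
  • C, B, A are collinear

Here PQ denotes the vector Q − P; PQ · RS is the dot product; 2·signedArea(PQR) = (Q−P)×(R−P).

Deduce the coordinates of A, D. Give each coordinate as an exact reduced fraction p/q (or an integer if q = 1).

A = (-7, 7)
D = (-20, 14)

1. A_x = -7  [C, B, A are collinear ∩ EA ⟂ CB]
2. A_y = 7  [C, B, A are collinear ∩ EA ⟂ CB]
   → A = (-7, 7)
3. D_x = -20  [EC ∥ DA ∩ CA ∥ ED]
4. D_y = 14  [EC ∥ DA ∩ CA ∥ ED]
   → D = (-20, 14)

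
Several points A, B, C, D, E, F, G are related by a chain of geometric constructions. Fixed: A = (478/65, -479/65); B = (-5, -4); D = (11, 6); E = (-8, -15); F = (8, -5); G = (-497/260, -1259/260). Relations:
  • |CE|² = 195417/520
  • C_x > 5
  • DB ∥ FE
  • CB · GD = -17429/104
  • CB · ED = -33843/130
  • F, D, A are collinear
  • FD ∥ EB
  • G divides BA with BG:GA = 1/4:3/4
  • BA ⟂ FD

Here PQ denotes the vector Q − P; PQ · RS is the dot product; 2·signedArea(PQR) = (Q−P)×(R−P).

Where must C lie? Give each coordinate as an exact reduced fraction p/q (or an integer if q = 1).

1. C_x = 1481/260  [CB · ED = -33843/130 ∩ CB · GD = -17429/104]
2. C_y = -333/260  [CB · ED = -33843/130 ∩ CB · GD = -17429/104]
   → C = (1481/260, -333/260)

C = (1481/260, -333/260)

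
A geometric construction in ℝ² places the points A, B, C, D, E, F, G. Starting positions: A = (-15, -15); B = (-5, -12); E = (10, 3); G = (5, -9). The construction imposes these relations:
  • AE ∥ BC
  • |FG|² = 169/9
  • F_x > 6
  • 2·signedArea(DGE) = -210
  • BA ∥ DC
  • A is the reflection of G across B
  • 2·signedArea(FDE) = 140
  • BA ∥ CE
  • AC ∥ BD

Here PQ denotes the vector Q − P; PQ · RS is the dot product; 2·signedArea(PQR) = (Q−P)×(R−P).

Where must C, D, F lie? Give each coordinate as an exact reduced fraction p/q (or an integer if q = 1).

C = (20, 6)
D = (30, 9)
F = (20/3, -5)

1. C_x = 20  [BA ∥ CE ∩ AE ∥ BC]
2. C_y = 6  [BA ∥ CE ∩ AE ∥ BC]
   → C = (20, 6)
3. D_x = 30  [BA ∥ DC ∩ AC ∥ BD]
4. D_y = 9  [BA ∥ DC ∩ AC ∥ BD]
   → D = (30, 9)
5. F_x = 20/3  [line 6·x + -20·y + -140 = 0 ∩ |FG|² = 169/9]
6. F_y = -5  [line 6·x + -20·y + -140 = 0 ∩ |FG|² = 169/9]
   → F = (20/3, -5)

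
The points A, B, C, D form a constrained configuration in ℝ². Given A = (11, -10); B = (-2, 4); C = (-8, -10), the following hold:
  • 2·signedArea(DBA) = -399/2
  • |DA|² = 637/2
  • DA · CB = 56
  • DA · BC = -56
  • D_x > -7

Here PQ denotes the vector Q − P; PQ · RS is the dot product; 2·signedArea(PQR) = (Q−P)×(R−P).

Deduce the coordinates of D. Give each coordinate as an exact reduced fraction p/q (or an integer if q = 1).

D = (-13/2, -13/2)

1. D_x = -13/2  [DA · BC = -56 ∩ 2·signedArea(DBA) = -399/2]
2. D_y = -13/2  [DA · BC = -56 ∩ 2·signedArea(DBA) = -399/2]
   → D = (-13/2, -13/2)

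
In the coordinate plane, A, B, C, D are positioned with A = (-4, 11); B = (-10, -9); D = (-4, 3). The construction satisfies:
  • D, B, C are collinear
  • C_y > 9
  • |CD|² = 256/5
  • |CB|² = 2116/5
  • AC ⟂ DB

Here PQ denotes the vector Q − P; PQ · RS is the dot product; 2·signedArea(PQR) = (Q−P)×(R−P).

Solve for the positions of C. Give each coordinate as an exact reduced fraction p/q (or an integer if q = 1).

1. C_x = -4/5  [D, B, C are collinear ∩ AC ⟂ DB]
2. C_y = 47/5  [D, B, C are collinear ∩ AC ⟂ DB]
   → C = (-4/5, 47/5)

C = (-4/5, 47/5)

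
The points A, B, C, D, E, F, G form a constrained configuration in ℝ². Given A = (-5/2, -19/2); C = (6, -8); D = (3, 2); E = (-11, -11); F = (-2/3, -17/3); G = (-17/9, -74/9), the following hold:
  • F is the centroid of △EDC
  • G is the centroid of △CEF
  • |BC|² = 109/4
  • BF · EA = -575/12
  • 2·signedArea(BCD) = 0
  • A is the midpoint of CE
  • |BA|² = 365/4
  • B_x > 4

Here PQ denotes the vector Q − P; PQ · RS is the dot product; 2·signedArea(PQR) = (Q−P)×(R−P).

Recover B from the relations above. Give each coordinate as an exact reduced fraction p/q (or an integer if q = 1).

B = (9/2, -3)

1. B_x = 9/2  [2·signedArea(BCD) = 0 ∩ BF · EA = -575/12]
2. B_y = -3  [2·signedArea(BCD) = 0 ∩ BF · EA = -575/12]
   → B = (9/2, -3)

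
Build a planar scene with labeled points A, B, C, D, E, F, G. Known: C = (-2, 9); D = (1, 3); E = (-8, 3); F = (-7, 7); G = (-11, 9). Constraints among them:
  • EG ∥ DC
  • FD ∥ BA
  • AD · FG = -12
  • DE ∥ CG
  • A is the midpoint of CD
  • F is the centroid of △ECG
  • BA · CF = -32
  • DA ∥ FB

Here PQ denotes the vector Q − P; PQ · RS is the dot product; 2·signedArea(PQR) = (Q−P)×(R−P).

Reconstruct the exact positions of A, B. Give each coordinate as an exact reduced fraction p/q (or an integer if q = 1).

1. A_x = -1/2  [A is the midpoint of CD]
2. A_y = 6  [A is the midpoint of CD]
   → A = (-1/2, 6)
3. B_x = -17/2  [FD ∥ BA ∩ DA ∥ FB]
4. B_y = 10  [FD ∥ BA ∩ DA ∥ FB]
   → B = (-17/2, 10)

A = (-1/2, 6)
B = (-17/2, 10)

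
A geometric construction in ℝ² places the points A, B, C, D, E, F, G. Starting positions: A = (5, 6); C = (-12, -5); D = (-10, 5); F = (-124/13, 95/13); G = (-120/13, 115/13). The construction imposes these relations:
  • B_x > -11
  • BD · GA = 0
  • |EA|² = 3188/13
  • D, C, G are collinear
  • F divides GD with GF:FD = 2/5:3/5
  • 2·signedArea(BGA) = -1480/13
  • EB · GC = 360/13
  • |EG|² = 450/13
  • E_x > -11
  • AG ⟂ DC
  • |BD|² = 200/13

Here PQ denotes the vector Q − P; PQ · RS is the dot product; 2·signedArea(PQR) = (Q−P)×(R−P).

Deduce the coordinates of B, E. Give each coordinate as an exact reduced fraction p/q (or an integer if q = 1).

B = (-140/13, 15/13)
E = (-135/13, 40/13)

1. B_x = -140/13  [BD · GA = 0 ∩ 2·signedArea(BGA) = -1480/13]
2. B_y = 15/13  [BD · GA = 0 ∩ 2·signedArea(BGA) = -1480/13]
   → B = (-140/13, 15/13)
3. E_x = -135/13  [line 36/13·x + 180/13·y + -180/13 = 0 ∩ |EG|² = 450/13]
4. E_y = 40/13  [line 36/13·x + 180/13·y + -180/13 = 0 ∩ |EG|² = 450/13]
   → E = (-135/13, 40/13)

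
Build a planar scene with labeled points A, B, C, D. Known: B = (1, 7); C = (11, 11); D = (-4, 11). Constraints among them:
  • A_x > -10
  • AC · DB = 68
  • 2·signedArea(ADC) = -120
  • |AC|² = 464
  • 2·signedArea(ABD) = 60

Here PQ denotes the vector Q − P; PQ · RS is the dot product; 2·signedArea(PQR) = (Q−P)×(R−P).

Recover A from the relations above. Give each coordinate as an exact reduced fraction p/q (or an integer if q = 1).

1. A_x = -9  [AC · DB = 68 ∩ 2·signedArea(ABD) = 60]
2. A_y = 3  [AC · DB = 68 ∩ 2·signedArea(ABD) = 60]
   → A = (-9, 3)

A = (-9, 3)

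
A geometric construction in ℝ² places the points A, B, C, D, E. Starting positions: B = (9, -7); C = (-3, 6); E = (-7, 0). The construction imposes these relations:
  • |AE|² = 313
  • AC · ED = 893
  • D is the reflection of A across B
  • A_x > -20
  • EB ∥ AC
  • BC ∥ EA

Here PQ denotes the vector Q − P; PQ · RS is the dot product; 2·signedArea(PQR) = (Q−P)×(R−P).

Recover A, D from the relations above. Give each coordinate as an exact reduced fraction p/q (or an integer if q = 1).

1. A_x = -19  [EB ∥ AC ∩ BC ∥ EA]
2. A_y = 13  [EB ∥ AC ∩ BC ∥ EA]
   → A = (-19, 13)
3. D_x = 37  [D is the reflection of A across B]
4. D_y = -27  [D is the reflection of A across B]
   → D = (37, -27)

A = (-19, 13)
D = (37, -27)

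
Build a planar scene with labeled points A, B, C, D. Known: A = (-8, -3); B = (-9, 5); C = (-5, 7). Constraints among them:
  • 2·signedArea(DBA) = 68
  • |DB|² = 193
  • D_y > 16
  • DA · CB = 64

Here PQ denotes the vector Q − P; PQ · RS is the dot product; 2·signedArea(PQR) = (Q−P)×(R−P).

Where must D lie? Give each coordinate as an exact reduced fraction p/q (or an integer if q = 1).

1. D_x = -2  [2·signedArea(DBA) = 68 ∩ DA · CB = 64]
2. D_y = 17  [2·signedArea(DBA) = 68 ∩ DA · CB = 64]
   → D = (-2, 17)

D = (-2, 17)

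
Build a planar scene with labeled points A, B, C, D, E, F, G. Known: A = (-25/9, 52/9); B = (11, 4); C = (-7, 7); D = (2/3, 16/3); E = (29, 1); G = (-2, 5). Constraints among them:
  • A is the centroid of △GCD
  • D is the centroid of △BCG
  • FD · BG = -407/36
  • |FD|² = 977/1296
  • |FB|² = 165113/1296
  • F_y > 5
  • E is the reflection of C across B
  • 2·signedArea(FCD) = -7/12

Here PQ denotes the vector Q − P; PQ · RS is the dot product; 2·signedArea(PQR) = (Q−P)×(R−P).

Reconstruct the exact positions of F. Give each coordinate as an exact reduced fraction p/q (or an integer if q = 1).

1. F_x = -7/36  [2·signedArea(FCD) = -7/12 ∩ FD · BG = -407/36]
2. F_y = 49/9  [2·signedArea(FCD) = -7/12 ∩ FD · BG = -407/36]
   → F = (-7/36, 49/9)

F = (-7/36, 49/9)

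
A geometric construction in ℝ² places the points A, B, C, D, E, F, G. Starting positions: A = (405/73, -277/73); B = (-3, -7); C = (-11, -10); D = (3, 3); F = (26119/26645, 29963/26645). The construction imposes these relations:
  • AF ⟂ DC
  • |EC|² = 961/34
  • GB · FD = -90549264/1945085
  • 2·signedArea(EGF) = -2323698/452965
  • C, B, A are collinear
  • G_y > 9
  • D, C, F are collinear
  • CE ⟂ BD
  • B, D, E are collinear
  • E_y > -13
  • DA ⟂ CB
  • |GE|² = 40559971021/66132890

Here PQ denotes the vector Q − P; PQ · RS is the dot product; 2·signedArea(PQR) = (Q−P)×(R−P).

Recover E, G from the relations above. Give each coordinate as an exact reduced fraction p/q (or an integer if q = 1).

E = (-219/34, -433/34)
G = (132173/26645, 246441/26645)

1. E_x = -219/34  [B, D, E are collinear ∩ CE ⟂ BD]
2. E_y = -433/34  [B, D, E are collinear ∩ CE ⟂ BD]
   → E = (-219/34, -433/34)
3. G_x = 132173/26645  [GB · FD = -90549264/1945085 ∩ 2·signedArea(EGF) = -2323698/452965]
4. G_y = 246441/26645  [GB · FD = -90549264/1945085 ∩ 2·signedArea(EGF) = -2323698/452965]
   → G = (132173/26645, 246441/26645)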